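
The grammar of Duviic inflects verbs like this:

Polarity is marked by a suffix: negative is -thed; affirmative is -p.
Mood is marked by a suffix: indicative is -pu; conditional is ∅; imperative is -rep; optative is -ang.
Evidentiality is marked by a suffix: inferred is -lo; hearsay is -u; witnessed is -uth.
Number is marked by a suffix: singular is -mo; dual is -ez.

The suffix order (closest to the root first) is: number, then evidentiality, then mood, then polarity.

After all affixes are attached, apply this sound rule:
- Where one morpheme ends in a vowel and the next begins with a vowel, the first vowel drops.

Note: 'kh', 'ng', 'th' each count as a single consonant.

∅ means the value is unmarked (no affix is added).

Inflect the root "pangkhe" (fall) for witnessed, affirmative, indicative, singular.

pangkhemuthpup

Attach number singular -mo → pangkhemo.
Attach evidentiality witnessed -uth → pangkhemouth.
Attach mood indicative -pu → pangkhemouthpu.
Attach polarity affirmative -p → pangkhemouthpup.
Apply vowel deletion: pangkhemouthpup → pangkhemuthpup.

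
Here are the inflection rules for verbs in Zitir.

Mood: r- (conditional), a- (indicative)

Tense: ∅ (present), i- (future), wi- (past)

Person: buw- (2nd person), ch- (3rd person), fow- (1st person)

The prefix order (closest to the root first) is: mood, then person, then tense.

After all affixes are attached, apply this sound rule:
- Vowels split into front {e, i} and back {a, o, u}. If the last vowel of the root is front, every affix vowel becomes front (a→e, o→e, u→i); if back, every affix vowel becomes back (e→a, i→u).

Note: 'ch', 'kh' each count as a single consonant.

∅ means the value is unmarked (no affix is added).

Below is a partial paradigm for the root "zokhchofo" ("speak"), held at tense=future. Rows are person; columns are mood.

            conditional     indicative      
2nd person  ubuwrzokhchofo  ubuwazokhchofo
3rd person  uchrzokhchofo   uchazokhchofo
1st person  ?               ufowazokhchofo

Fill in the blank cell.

ufowrzokhchofo

Attach mood conditional r- → rzokhchofo.
Attach person 1st person fow- → fowrzokhchofo.
Attach tense future i- → ifowrzokhchofo.
Apply vowel harmony: ifowrzokhchofo → ufowrzokhchofo.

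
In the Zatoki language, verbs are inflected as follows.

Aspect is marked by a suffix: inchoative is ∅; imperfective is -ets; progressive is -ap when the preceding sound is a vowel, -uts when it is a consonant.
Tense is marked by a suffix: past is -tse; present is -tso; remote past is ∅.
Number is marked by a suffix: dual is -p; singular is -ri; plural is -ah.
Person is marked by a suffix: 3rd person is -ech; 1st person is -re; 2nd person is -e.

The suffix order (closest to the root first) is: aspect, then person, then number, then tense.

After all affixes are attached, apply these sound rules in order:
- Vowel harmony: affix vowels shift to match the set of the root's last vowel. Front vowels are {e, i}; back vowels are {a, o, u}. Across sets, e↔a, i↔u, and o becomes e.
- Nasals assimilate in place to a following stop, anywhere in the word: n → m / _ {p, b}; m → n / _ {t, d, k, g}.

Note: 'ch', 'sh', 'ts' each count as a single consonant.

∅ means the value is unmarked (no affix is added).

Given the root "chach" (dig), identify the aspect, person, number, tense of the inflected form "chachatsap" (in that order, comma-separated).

imperfective, 2nd person, dual, remote past

Segment: chach-ets-e-p.
aspect: -ets → imperfective.
person: -e → 2nd person.
number: -p → dual.
tense: ∅ → remote past.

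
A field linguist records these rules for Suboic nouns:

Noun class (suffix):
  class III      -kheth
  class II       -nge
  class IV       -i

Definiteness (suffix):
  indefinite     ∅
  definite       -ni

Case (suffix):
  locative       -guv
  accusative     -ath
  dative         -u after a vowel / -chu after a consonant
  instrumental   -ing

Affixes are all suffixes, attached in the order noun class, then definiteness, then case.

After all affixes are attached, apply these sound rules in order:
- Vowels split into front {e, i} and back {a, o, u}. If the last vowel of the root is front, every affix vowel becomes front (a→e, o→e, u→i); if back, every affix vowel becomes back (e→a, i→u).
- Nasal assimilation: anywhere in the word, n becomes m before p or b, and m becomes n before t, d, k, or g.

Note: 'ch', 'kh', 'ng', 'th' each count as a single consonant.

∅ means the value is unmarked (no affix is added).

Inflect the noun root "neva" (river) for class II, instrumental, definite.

nevanganuung

Attach noun class class II -nge → nevange.
Attach definiteness definite -ni → nevangeni.
Attach case instrumental -ing → nevangeniing.
Apply vowel harmony: nevangeniing → nevanganuung.
Nasal assimilation: no change.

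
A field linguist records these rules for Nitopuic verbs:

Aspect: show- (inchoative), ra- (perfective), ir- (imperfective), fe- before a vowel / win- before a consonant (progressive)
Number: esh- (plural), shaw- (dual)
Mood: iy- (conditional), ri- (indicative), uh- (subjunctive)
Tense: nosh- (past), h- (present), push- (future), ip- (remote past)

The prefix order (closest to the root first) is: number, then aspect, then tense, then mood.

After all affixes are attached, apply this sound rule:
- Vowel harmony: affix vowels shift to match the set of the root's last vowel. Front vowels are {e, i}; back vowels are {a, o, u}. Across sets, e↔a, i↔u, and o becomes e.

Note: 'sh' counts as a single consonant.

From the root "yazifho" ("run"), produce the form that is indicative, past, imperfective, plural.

Attach number plural esh- → eshyazifho.
Attach aspect imperfective ir- → ireshyazifho.
Attach tense past nosh- → noshireshyazifho.
Attach mood indicative ri- → rinoshireshyazifho.
Apply vowel harmony: rinoshireshyazifho → runoshurashyazifho.

runoshurashyazifho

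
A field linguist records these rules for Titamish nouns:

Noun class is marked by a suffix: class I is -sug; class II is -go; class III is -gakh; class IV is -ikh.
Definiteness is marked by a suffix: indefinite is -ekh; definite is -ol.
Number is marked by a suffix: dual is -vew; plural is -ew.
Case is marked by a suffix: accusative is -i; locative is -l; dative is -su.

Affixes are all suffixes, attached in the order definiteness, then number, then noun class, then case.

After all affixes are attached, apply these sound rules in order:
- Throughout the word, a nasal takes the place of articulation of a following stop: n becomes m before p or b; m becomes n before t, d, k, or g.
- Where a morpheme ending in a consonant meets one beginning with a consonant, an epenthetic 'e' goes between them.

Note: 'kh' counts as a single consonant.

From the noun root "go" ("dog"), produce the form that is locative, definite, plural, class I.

goolewesugel

Attach definiteness definite -ol → gool.
Attach number plural -ew → goolew.
Attach noun class class I -sug → goolewsug.
Attach case locative -l → goolewsugl.
Nasal assimilation: no change.
Apply epenthesis: goolewsugl → goolewesugel.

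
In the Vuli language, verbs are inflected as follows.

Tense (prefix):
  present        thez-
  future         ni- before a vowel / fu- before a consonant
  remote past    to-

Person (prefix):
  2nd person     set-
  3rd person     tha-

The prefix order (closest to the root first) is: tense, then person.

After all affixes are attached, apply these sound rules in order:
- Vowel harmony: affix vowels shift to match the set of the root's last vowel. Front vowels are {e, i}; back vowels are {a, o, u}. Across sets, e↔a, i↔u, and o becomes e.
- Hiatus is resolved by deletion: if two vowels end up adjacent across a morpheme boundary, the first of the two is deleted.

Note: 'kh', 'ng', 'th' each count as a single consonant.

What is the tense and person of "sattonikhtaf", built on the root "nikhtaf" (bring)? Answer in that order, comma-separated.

Segment: set-to-nikhtaf.
tense: to- → remote past.
person: set- → 2nd person.

remote past, 2nd person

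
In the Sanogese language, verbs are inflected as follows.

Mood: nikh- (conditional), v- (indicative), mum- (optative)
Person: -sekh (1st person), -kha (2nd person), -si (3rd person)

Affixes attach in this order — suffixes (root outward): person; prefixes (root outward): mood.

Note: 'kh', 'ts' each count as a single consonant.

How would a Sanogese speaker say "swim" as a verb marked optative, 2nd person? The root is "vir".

Attach mood optative mum- → mumvir.
Attach person 2nd person -kha → mumvirkha.

mumvirkha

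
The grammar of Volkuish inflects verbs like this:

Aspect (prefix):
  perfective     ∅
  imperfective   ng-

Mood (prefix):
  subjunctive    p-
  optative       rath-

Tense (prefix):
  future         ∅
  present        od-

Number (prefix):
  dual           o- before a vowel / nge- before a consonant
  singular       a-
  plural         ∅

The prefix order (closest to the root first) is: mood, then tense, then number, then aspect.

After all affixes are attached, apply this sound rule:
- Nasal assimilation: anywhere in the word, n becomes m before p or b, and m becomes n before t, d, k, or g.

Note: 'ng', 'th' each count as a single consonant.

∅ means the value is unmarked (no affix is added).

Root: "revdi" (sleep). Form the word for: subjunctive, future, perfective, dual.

ngeprevdi

Attach mood subjunctive p- → prevdi.
tense = future: zero marking, form stays prevdi.
Attach number dual nge- (before consonant 'p') → ngeprevdi.
aspect = perfective: zero marking, form stays ngeprevdi.
Nasal assimilation: no change.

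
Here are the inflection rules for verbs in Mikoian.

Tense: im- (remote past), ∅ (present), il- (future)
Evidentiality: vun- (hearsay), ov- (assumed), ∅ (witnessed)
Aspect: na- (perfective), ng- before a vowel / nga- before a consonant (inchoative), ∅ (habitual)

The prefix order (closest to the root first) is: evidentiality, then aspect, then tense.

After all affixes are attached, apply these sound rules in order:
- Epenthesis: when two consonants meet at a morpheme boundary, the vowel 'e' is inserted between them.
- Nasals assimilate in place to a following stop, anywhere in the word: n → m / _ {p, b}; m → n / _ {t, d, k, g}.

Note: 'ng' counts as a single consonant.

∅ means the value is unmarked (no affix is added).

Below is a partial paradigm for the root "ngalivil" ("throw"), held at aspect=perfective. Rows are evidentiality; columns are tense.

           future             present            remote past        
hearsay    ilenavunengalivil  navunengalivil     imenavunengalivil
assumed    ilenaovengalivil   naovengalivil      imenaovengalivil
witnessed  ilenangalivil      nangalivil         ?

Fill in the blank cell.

imenangalivil

evidentiality = witnessed: zero marking, form stays ngalivil.
Attach aspect perfective na- → nangalivil.
Attach tense remote past im- → imnangalivil.
Apply epenthesis: imnangalivil → imenangalivil.
Nasal assimilation: no change.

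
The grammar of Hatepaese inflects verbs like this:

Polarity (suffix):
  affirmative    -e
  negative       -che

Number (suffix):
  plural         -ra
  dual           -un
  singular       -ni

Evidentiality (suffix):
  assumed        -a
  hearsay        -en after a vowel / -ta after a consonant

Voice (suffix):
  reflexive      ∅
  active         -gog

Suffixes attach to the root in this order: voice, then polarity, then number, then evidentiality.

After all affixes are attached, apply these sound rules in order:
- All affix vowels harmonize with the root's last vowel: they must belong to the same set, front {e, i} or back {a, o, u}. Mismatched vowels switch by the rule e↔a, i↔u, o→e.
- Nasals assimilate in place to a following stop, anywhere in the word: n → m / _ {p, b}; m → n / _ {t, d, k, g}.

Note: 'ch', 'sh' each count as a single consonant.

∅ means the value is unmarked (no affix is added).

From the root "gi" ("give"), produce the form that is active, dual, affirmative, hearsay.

Attach voice active -gog → gigog.
Attach polarity affirmative -e → gigoge.
Attach number dual -un → gigogeun.
Attach evidentiality hearsay -ta (after consonant 'n') → gigogeunta.
Apply vowel harmony: gigogeunta → gigegeinte.
Nasal assimilation: no change.

gigegeinte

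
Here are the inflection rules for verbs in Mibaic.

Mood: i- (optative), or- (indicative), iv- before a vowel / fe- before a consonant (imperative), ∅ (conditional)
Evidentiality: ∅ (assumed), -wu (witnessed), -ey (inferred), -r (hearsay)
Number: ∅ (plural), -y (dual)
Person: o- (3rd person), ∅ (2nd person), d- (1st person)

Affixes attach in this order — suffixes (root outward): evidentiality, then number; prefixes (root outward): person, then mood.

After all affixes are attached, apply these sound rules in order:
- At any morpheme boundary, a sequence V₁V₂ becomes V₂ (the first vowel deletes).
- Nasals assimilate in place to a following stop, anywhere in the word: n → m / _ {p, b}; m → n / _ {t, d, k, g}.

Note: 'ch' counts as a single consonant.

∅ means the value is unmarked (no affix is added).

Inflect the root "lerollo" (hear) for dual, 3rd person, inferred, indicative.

orolerolleyy

Attach evidentiality inferred -ey → lerolloey.
Attach number dual -y → lerolloeyy.
Attach person 3rd person o- → olerolloeyy.
Attach mood indicative or- → orolerolloeyy.
Apply vowel deletion: orolerolloeyy → orolerolleyy.
Nasal assimilation: no change.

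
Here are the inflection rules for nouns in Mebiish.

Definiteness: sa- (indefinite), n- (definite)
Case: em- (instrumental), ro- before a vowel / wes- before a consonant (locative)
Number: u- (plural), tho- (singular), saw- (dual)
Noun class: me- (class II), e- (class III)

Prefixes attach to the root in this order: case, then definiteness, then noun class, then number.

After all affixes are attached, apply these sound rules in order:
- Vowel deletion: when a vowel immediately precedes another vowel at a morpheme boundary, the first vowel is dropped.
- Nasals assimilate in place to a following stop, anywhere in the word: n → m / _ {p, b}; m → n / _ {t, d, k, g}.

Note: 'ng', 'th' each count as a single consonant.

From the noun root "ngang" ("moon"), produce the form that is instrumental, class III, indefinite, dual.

sawesemngang

Attach case instrumental em- → emngang.
Attach definiteness indefinite sa- → saemngang.
Attach noun class class III e- → esaemngang.
Attach number dual saw- → sawesaemngang.
Apply vowel deletion: sawesaemngang → sawesemngang.
Nasal assimilation: no change.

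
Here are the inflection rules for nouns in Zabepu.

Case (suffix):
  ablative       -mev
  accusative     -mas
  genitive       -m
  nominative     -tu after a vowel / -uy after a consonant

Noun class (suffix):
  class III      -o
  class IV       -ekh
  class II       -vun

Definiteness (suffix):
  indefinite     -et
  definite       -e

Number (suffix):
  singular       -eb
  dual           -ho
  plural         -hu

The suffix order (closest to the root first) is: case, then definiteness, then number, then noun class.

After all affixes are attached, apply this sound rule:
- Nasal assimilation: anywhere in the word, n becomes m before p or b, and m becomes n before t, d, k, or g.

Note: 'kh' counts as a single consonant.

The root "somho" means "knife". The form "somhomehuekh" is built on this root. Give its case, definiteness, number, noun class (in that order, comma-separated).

Segment: somho-m-e-hu-ekh.
case: -m → genitive.
definiteness: -e → definite.
number: -hu → plural.
noun class: -ekh → class IV.

genitive, definite, plural, class IV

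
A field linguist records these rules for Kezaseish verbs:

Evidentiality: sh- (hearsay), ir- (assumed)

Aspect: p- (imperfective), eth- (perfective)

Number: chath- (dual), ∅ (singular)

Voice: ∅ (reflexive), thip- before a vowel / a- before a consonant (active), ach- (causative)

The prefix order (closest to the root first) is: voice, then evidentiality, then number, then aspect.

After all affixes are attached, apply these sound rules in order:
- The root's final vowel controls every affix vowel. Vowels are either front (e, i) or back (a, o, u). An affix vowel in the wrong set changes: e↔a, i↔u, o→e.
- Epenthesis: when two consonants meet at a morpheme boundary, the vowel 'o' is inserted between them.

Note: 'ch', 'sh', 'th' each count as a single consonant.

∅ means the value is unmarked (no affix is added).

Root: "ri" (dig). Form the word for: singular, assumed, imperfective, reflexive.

voice = reflexive: zero marking, form stays ri.
Attach evidentiality assumed ir- → irri.
number = singular: zero marking, form stays irri.
Attach aspect imperfective p- → pirri.
Vowel harmony: no change.
Apply epenthesis: pirri → pirori.

pirori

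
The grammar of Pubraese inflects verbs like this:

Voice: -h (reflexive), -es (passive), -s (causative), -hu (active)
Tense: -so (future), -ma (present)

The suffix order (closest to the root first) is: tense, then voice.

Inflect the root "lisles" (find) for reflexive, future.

Attach tense future -so → lislesso.
Attach voice reflexive -h → lislessoh.

lislessoh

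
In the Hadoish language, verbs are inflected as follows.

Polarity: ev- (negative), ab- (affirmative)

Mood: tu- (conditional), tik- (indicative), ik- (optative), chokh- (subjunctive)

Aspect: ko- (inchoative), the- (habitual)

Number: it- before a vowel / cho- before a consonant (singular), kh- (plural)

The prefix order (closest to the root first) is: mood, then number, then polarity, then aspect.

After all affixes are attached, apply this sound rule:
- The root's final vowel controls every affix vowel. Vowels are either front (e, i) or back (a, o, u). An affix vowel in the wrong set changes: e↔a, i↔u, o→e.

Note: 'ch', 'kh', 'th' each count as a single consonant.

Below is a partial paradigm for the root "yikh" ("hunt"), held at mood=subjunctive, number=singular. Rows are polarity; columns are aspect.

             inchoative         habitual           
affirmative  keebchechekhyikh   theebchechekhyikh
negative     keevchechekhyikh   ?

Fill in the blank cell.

Attach mood subjunctive chokh- → chokhyikh.
Attach number singular cho- (before consonant 'ch') → chochokhyikh.
Attach polarity negative ev- → evchochokhyikh.
Attach aspect habitual the- → theevchochokhyikh.
Apply vowel harmony: theevchochokhyikh → theevchechekhyikh.

theevchechekhyikh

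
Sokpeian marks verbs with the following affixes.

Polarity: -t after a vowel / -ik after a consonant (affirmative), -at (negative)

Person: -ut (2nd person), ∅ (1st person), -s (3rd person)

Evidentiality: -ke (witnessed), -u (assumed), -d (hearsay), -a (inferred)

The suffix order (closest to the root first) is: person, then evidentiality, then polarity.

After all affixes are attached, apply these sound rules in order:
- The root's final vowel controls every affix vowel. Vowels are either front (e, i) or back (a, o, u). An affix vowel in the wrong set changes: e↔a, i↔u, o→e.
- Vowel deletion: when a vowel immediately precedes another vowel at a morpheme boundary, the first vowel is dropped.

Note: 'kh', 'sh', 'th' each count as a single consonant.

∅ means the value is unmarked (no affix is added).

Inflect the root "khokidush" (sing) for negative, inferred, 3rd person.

khokidushsat

Attach person 3rd person -s → khokidushs.
Attach evidentiality inferred -a → khokidushsa.
Attach polarity negative -at → khokidushsaat.
Vowel harmony: no change.
Apply vowel deletion: khokidushsaat → khokidushsat.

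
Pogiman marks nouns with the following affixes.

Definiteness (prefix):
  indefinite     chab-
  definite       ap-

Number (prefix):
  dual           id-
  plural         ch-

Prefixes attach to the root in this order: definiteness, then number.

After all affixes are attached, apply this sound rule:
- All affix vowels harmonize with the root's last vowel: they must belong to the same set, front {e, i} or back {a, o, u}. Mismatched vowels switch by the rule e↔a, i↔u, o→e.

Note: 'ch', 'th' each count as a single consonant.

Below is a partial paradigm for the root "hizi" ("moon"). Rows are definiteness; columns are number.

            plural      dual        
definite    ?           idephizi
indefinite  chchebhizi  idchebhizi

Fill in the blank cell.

chephizi

Attach definiteness definite ap- → aphizi.
Attach number plural ch- → chaphizi.
Apply vowel harmony: chaphizi → chephizi.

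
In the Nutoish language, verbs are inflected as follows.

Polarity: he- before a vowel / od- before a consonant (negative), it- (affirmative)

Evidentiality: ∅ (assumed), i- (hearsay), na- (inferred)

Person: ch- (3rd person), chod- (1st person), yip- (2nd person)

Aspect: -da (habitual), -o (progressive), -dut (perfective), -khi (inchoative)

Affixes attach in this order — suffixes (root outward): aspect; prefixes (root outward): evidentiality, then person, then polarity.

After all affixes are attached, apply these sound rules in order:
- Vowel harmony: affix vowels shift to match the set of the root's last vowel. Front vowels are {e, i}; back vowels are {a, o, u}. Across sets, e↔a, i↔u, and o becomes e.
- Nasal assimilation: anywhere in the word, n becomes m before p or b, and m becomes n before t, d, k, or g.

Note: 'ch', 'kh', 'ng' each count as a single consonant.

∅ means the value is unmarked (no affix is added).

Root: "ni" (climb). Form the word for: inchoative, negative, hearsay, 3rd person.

Attach evidentiality hearsay i- → ini.
Attach person 3rd person ch- → chini.
Attach aspect inchoative -khi → chinikhi.
Attach polarity negative od- (before consonant 'ch') → odchinikhi.
Apply vowel harmony: odchinikhi → edchinikhi.
Nasal assimilation: no change.

edchinikhi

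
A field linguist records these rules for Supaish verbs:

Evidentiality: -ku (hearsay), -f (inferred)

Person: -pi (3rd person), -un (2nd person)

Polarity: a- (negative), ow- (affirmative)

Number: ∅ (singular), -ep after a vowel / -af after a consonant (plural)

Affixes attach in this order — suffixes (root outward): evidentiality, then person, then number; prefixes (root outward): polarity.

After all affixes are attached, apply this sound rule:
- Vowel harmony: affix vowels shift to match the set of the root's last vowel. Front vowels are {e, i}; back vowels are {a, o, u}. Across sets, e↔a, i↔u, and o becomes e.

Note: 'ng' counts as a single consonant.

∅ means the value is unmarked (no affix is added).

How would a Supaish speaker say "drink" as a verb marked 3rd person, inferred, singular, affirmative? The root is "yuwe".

Attach evidentiality inferred -f → yuwef.
Attach polarity affirmative ow- → owyuwef.
Attach person 3rd person -pi → owyuwefpi.
number = singular: zero marking, form stays owyuwefpi.
Apply vowel harmony: owyuwefpi → ewyuwefpi.

ewyuwefpi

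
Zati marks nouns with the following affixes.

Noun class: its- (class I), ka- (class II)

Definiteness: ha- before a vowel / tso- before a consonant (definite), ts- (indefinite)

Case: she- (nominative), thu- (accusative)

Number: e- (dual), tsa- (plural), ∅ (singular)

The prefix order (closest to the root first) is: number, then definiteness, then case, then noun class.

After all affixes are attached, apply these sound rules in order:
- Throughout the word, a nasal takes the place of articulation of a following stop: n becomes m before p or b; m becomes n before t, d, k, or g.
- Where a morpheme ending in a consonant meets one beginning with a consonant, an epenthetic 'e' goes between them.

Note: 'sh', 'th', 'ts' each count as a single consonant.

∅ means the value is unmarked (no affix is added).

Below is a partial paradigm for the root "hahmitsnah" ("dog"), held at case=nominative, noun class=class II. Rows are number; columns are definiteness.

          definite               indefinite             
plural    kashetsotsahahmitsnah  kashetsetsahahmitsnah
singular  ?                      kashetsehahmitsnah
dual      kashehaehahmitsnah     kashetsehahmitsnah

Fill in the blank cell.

kashetsohahmitsnah

number = singular: zero marking, form stays hahmitsnah.
Attach definiteness definite tso- (before consonant 'h') → tsohahmitsnah.
Attach case nominative she- → shetsohahmitsnah.
Attach noun class class II ka- → kashetsohahmitsnah.
Nasal assimilation: no change.
Epenthesis: no change.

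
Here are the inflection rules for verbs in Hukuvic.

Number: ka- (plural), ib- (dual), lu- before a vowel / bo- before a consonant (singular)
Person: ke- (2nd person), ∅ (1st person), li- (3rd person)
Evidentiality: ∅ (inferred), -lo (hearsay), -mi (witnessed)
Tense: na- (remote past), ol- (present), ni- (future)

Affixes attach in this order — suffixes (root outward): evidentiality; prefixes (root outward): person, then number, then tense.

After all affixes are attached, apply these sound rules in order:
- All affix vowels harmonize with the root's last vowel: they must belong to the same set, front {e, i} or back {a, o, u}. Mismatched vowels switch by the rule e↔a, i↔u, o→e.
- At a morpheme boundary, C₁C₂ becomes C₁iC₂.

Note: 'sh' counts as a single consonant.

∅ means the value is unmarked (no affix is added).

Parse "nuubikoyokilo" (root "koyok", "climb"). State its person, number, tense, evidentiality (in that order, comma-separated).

Segment: ni-ib-koyok-lo.
person: ∅ → 1st person.
number: ib- → dual.
tense: ni- → future.
evidentiality: -lo → hearsay.

1st person, dual, future, hearsay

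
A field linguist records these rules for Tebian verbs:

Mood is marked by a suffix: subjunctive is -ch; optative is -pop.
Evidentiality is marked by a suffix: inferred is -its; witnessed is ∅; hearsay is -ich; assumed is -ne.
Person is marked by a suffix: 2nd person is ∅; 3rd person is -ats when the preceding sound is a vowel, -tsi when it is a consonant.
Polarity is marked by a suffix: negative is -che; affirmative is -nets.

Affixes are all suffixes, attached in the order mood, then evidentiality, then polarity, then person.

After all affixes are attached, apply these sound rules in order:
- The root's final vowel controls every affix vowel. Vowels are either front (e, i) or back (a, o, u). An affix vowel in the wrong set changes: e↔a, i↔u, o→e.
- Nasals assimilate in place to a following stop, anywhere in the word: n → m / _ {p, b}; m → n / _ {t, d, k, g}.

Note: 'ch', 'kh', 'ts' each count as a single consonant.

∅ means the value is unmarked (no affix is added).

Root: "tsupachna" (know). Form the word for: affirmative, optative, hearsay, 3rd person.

tsupachnapopuchnatstsu

Attach mood optative -pop → tsupachnapop.
Attach evidentiality hearsay -ich → tsupachnapopich.
Attach polarity affirmative -nets → tsupachnapopichnets.
Attach person 3rd person -tsi (after consonant 'ts') → tsupachnapopichnetstsi.
Apply vowel harmony: tsupachnapopichnetstsi → tsupachnapopuchnatstsu.
Nasal assimilation: no change.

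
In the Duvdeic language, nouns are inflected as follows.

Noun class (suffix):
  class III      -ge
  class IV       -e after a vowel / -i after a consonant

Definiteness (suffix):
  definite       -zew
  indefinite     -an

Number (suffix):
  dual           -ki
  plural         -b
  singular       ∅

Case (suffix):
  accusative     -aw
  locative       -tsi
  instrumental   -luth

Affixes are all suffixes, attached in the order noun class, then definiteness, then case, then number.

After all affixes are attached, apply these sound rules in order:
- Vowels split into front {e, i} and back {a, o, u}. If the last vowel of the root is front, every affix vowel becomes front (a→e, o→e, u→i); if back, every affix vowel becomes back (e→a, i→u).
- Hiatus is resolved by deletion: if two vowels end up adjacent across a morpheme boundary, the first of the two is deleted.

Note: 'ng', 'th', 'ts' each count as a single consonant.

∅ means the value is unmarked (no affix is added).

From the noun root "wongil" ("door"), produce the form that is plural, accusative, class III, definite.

Attach noun class class III -ge → wongilge.
Attach definiteness definite -zew → wongilgezew.
Attach case accusative -aw → wongilgezewaw.
Attach number plural -b → wongilgezewawb.
Apply vowel harmony: wongilgezewawb → wongilgezewewb.
Vowel deletion: no change.

wongilgezewewb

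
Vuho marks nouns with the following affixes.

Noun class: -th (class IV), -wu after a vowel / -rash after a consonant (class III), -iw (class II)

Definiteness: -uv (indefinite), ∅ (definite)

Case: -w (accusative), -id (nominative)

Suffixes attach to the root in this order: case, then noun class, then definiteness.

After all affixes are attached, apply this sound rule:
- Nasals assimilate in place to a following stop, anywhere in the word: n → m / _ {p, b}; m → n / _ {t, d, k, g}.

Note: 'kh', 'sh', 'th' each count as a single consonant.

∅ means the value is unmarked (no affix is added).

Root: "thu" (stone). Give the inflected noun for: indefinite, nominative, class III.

thuidrashuv

Attach case nominative -id → thuid.
Attach noun class class III -rash (after consonant 'd') → thuidrash.
Attach definiteness indefinite -uv → thuidrashuv.
Nasal assimilation: no change.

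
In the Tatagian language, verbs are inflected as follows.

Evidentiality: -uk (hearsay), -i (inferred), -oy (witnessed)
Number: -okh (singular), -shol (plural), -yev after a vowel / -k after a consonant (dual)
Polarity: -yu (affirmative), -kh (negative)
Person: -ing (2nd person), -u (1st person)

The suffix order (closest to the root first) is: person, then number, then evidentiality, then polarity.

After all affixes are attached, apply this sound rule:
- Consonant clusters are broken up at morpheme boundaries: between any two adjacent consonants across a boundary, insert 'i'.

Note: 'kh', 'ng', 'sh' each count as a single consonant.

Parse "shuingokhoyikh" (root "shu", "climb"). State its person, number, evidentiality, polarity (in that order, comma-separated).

2nd person, singular, witnessed, negative

Segment: shu-ing-okh-oy-kh.
person: -ing → 2nd person.
number: -okh → singular.
evidentiality: -oy → witnessed.
polarity: -kh → negative.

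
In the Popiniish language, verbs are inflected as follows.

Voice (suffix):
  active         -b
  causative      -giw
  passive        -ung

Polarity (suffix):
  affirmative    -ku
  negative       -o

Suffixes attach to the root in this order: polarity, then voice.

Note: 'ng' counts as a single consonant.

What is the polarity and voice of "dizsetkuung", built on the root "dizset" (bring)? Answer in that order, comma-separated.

Segment: dizset-ku-ung.
polarity: -ku → affirmative.
voice: -ung → passive.

affirmative, passive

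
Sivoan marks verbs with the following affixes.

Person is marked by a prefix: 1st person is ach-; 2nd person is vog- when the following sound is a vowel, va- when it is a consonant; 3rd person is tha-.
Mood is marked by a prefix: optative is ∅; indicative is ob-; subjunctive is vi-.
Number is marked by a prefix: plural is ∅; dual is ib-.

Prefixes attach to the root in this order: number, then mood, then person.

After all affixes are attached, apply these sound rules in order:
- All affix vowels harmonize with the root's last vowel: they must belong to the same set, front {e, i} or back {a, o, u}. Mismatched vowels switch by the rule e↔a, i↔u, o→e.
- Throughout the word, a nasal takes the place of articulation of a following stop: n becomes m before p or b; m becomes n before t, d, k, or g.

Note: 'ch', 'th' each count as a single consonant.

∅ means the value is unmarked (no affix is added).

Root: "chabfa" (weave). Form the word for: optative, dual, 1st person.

Attach number dual ib- → ibchabfa.
mood = optative: zero marking, form stays ibchabfa.
Attach person 1st person ach- → achibchabfa.
Apply vowel harmony: achibchabfa → achubchabfa.
Nasal assimilation: no change.

achubchabfa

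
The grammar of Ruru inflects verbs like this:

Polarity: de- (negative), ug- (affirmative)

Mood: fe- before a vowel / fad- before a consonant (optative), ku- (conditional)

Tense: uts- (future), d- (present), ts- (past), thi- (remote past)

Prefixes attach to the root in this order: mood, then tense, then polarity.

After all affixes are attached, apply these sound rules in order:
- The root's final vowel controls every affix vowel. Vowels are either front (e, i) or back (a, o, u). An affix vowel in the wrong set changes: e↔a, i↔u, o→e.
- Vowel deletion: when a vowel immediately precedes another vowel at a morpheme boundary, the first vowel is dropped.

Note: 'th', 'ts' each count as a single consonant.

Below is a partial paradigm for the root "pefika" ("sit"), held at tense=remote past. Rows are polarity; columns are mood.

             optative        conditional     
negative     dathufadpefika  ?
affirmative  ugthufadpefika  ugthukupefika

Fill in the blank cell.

Attach mood conditional ku- → kupefika.
Attach tense remote past thi- → thikupefika.
Attach polarity negative de- → dethikupefika.
Apply vowel harmony: dethikupefika → dathukupefika.
Vowel deletion: no change.

dathukupefika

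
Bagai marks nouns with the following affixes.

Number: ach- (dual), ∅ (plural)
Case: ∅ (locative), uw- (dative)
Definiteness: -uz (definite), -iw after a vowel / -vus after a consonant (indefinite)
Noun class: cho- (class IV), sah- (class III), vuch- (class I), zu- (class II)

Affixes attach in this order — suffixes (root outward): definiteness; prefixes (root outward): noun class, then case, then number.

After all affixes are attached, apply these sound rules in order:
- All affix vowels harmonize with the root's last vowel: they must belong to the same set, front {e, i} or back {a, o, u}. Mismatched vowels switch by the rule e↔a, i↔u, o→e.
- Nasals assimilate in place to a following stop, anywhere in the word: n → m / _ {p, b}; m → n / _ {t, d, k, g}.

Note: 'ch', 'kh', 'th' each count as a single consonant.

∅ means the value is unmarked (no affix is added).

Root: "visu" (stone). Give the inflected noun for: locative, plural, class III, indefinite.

sahvisuuw

Attach noun class class III sah- → sahvisu.
Attach definiteness indefinite -iw (after vowel 'u') → sahvisuiw.
case = locative: zero marking, form stays sahvisuiw.
number = plural: zero marking, form stays sahvisuiw.
Apply vowel harmony: sahvisuiw → sahvisuuw.
Nasal assimilation: no change.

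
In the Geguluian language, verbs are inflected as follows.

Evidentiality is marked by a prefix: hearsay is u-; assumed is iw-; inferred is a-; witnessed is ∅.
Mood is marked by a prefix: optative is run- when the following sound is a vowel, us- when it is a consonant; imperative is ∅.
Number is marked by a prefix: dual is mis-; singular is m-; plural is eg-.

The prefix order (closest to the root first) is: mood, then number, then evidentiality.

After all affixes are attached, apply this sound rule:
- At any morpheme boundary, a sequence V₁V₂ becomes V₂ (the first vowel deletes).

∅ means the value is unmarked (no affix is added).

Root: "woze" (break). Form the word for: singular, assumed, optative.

Attach mood optative us- (before consonant 'w') → uswoze.
Attach number singular m- → muswoze.
Attach evidentiality assumed iw- → iwmuswoze.
Vowel deletion: no change.

iwmuswoze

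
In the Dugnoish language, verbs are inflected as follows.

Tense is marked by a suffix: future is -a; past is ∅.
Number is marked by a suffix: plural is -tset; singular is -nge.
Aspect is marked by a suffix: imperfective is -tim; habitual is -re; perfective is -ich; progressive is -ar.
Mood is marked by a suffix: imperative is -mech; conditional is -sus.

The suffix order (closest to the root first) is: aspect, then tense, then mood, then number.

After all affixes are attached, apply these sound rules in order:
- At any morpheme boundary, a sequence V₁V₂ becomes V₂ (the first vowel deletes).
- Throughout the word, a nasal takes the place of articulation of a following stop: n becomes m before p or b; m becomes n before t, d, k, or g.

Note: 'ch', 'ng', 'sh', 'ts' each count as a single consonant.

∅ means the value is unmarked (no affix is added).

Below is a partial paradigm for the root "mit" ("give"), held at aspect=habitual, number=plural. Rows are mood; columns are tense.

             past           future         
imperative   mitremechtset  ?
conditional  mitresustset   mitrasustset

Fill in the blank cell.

mitramechtset

Attach aspect habitual -re → mitre.
Attach tense future -a → mitrea.
Attach mood imperative -mech → mitreamech.
Attach number plural -tset → mitreamechtset.
Apply vowel deletion: mitreamechtset → mitramechtset.
Nasal assimilation: no change.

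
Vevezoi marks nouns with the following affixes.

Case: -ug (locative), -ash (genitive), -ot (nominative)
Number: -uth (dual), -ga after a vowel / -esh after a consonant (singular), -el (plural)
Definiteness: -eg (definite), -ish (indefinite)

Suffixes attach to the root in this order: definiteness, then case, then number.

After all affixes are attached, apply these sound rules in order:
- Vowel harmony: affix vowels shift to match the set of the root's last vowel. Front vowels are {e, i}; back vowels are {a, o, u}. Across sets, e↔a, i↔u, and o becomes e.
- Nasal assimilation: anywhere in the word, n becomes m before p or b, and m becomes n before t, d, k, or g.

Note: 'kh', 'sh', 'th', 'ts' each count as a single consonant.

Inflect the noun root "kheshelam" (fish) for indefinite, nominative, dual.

Attach definiteness indefinite -ish → kheshelamish.
Attach case nominative -ot → kheshelamishot.
Attach number dual -uth → kheshelamishotuth.
Apply vowel harmony: kheshelamishotuth → kheshelamushotuth.
Nasal assimilation: no change.

kheshelamushotuth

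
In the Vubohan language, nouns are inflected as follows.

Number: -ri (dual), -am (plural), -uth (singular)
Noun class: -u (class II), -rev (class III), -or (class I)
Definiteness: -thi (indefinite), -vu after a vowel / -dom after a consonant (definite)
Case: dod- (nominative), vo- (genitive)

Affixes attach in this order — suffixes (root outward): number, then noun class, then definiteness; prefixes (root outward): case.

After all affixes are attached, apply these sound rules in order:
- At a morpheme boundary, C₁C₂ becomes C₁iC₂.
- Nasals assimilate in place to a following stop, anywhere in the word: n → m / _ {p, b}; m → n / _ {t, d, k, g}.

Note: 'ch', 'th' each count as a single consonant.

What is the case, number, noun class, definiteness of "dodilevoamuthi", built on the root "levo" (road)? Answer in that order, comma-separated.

Segment: dod-levo-am-u-thi.
case: dod- → nominative.
number: -am → plural.
noun class: -u → class II.
definiteness: -thi → indefinite.

nominative, plural, class II, indefinite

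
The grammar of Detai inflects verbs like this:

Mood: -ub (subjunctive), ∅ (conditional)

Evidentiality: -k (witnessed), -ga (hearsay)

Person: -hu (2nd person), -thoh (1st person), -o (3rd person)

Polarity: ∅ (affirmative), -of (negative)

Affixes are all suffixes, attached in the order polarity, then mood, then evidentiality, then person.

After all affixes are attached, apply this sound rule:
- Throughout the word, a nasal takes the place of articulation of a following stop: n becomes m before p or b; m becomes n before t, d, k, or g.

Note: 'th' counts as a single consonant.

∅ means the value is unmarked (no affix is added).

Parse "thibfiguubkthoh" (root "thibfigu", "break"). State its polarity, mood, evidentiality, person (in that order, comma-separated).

Segment: thibfigu-ub-k-thoh.
polarity: ∅ → affirmative.
mood: -ub → subjunctive.
evidentiality: -k → witnessed.
person: -thoh → 1st person.

affirmative, subjunctive, witnessed, 1st person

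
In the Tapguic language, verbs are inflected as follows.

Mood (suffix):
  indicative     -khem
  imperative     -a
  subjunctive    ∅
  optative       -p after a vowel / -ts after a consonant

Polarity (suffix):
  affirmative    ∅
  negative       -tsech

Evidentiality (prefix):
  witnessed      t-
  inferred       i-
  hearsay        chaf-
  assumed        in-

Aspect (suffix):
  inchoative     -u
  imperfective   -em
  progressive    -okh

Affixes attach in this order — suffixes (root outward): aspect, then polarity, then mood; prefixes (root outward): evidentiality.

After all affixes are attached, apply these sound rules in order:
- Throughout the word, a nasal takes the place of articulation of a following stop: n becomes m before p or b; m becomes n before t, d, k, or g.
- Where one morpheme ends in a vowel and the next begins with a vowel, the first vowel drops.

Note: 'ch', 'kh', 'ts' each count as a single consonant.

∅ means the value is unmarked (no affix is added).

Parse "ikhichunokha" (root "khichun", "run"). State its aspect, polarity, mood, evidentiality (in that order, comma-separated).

Segment: i-khichun-okh-a.
aspect: -okh → progressive.
polarity: ∅ → affirmative.
mood: -a → imperative.
evidentiality: i- → inferred.

progressive, affirmative, imperative, inferred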